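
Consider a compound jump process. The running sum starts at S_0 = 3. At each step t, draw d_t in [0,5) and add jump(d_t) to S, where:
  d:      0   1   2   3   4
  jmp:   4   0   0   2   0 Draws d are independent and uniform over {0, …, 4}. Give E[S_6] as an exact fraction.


51/5

Outcome values over d=0..4: [4, 0, 0, 2, 0]
Σy = 6, Σy² = 20, M = 5
μ = 6/5 = 6/5,  σ² = 20/5 − (6/5)² = 64/25
E[S_6] = 3 + 6·(6/5) = 51/5


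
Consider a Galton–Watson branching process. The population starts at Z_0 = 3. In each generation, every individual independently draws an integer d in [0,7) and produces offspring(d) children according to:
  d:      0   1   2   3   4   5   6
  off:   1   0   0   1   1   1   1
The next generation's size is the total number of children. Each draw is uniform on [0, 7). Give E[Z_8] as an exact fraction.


Outcome values over d=0..6: [1, 0, 0, 1, 1, 1, 1]
Σy = 5, Σy² = 5, M = 7
μ = 5/7 = 5/7,  σ² = 5/7 − (5/7)² = 10/49
E[Z_0] = 3
E[Z_1] = 5/7·E[Z_0] = 15/7
E[Z_2] = 5/7·E[Z_1] = 75/49
E[Z_3] = 5/7·E[Z_2] = 375/343
E[Z_4] = 5/7·E[Z_3] = 1875/2401
E[Z_5] = 5/7·E[Z_4] = 9375/16807
E[Z_6] = 5/7·E[Z_5] = 46875/117649
E[Z_7] = 5/7·E[Z_6] = 234375/823543
E[Z_8] = 5/7·E[Z_7] = 1171875/5764801

1171875/5764801


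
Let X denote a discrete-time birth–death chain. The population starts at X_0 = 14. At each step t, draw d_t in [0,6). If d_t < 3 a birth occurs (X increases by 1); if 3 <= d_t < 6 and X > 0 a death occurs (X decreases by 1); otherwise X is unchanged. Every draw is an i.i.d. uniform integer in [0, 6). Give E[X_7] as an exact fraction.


X can drop by at most 1 per step and X_0 = 14 > T = 7, so X_t >= 14 − t >= 7 > 0 for every t <= 7: the floor at 0 (the 'and X > 0' condition) never binds. Hence X_7 = X_0 + Σ_{t<7} Y_t with i.i.d. increments Y_t = y(d_t) ∈ {+1, −1, 0}.
Outcome values over d=0..5: [1, 1, 1, -1, -1, -1]
Σy = 0, Σy² = 6, M = 6
μ = 0/6 = 0,  σ² = 6/6 − (0)² = 1
E[X_7] = 14 + 7·(0) = 14

14


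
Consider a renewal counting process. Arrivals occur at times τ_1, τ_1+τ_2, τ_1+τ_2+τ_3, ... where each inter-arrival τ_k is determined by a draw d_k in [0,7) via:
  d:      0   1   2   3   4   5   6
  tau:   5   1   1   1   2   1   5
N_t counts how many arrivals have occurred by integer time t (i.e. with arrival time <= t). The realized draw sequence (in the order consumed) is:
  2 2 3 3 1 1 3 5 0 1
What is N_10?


8

draw d_1=2: τ_1=1, arrival time A_1=1
draw d_2=2: τ_2=1, arrival time A_2=2
draw d_3=3: τ_3=1, arrival time A_3=3
draw d_4=3: τ_4=1, arrival time A_4=4
draw d_5=1: τ_5=1, arrival time A_5=5
draw d_6=1: τ_6=1, arrival time A_6=6
draw d_7=3: τ_7=1, arrival time A_7=7
draw d_8=5: τ_8=1, arrival time A_8=8
draw d_9=0: τ_9=5, arrival time A_9=13
draw d_10=1: τ_10=1, arrival time A_10=14
N_t over t=0..10: 0:0 1:1 2:2 3:3 4:4 5:5 6:6 7:7 8:8 9:8 10:8


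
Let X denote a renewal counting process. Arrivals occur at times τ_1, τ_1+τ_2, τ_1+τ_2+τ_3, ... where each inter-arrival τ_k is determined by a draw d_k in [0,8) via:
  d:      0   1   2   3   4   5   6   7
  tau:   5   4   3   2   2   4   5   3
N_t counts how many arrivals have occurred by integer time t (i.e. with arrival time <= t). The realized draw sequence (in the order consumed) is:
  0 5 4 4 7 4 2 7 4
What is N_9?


2

draw d_1=0: τ_1=5, arrival time A_1=5
draw d_2=5: τ_2=4, arrival time A_2=9
draw d_3=4: τ_3=2, arrival time A_3=11
draw d_4=4: τ_4=2, arrival time A_4=13
draw d_5=7: τ_5=3, arrival time A_5=16
draw d_6=4: τ_6=2, arrival time A_6=18
draw d_7=2: τ_7=3, arrival time A_7=21
draw d_8=7: τ_8=3, arrival time A_8=24
draw d_9=4: τ_9=2, arrival time A_9=26
N_t over t=0..9: 0:0 1:0 2:0 3:0 4:0 5:1 6:1 7:1 8:1 9:2


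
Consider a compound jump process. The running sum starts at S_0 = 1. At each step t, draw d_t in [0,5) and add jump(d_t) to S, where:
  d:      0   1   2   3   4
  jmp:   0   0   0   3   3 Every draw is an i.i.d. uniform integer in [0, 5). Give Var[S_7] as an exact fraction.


Outcome values over d=0..4: [0, 0, 0, 3, 3]
Σy = 6, Σy² = 18, M = 5
μ = 6/5 = 6/5,  σ² = 18/5 − (6/5)² = 54/25
Independent increments: Var[S_7] = 7·σ² = 7·(54/25) = 378/25

378/25


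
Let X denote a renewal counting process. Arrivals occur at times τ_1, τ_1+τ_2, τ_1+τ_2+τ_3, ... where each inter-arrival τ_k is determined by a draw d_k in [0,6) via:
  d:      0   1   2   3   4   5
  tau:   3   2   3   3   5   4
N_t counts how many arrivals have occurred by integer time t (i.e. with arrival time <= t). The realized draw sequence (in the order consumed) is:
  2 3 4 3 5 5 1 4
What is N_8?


draw d_1=2: τ_1=3, arrival time A_1=3
draw d_2=3: τ_2=3, arrival time A_2=6
draw d_3=4: τ_3=5, arrival time A_3=11
draw d_4=3: τ_4=3, arrival time A_4=14
draw d_5=5: τ_5=4, arrival time A_5=18
draw d_6=5: τ_6=4, arrival time A_6=22
draw d_7=1: τ_7=2, arrival time A_7=24
draw d_8=4: τ_8=5, arrival time A_8=29
N_t over t=0..8: 0:0 1:0 2:0 3:1 4:1 5:1 6:2 7:2 8:2

2


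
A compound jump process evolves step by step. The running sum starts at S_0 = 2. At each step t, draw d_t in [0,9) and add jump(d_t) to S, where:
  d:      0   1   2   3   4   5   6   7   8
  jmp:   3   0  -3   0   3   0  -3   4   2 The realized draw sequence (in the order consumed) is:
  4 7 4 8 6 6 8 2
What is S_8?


7

t=0: S=2, d=4, jump=3, S_1=5
t=1: S=5, d=7, jump=4, S_2=9
t=2: S=9, d=4, jump=3, S_3=12
t=3: S=12, d=8, jump=2, S_4=14
t=4: S=14, d=6, jump=-3, S_5=11
t=5: S=11, d=6, jump=-3, S_6=8
t=6: S=8, d=8, jump=2, S_7=10
t=7: S=10, d=2, jump=-3, S_8=7


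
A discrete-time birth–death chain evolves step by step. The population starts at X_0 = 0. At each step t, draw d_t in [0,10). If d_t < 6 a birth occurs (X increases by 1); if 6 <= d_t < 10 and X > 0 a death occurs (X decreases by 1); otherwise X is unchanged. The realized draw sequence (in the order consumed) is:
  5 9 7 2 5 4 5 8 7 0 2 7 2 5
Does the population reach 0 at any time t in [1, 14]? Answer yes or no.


yes

t=0: X=0, d=5 → birth, X_1=1
t=1: X=1, d=9 → death, X_2=0
t=2: X=0, d=7 → hold, X_3=0
t=3: X=0, d=2 → birth, X_4=1
t=4: X=1, d=5 → birth, X_5=2
t=5: X=2, d=4 → birth, X_6=3
t=6: X=3, d=5 → birth, X_7=4
t=7: X=4, d=8 → death, X_8=3
t=8: X=3, d=7 → death, X_9=2
t=9: X=2, d=0 → birth, X_10=3
t=10: X=3, d=2 → birth, X_11=4
t=11: X=4, d=7 → death, X_12=3
t=12: X=3, d=2 → birth, X_13=4
t=13: X=4, d=5 → birth, X_14=5


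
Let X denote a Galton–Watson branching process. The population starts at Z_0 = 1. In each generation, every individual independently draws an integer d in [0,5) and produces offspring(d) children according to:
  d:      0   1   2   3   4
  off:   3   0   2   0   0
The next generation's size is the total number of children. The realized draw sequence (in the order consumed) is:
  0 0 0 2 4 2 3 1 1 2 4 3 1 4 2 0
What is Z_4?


5

gen 0: Z_0=1, draws=[0], offspring=[3], Z_1=3
gen 1: Z_1=3, draws=[0, 0, 2], offspring=[3, 3, 2], Z_2=8
gen 2: Z_2=8, draws=[4, 2, 3, 1, 1, 2, 4, 3], offspring=[0, 2, 0, 0, 0, 2, 0, 0], Z_3=4
gen 3: Z_3=4, draws=[1, 4, 2, 0], offspring=[0, 0, 2, 3], Z_4=5


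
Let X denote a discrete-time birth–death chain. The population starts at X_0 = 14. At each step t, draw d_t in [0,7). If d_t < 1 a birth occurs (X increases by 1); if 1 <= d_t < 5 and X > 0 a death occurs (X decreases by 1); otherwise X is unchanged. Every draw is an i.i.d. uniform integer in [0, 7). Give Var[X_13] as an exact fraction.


X can drop by at most 1 per step and X_0 = 14 > T = 13, so X_t >= 14 − t >= 1 > 0 for every t <= 13: the floor at 0 (the 'and X > 0' condition) never binds. Hence X_13 = X_0 + Σ_{t<13} Y_t with i.i.d. increments Y_t = y(d_t) ∈ {+1, −1, 0}.
Outcome values over d=0..6: [1, -1, -1, -1, -1, 0, 0]
Σy = -3, Σy² = 5, M = 7
μ = -3/7 = -3/7,  σ² = 5/7 − (-3/7)² = 26/49
Independent increments: Var[X_13] = 13·σ² = 13·(26/49) = 338/49

338/49


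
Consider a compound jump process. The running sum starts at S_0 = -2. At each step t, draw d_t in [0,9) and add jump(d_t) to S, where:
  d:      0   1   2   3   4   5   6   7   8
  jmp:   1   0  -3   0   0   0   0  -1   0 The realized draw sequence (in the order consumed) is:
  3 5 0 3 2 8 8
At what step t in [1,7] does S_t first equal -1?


t=0: S=-2, d=3, jump=0, S_1=-2
t=1: S=-2, d=5, jump=0, S_2=-2
t=2: S=-2, d=0, jump=1, S_3=-1
t=3: S=-1, d=3, jump=0, S_4=-1
t=4: S=-1, d=2, jump=-3, S_5=-4
t=5: S=-4, d=8, jump=0, S_6=-4
t=6: S=-4, d=8, jump=0, S_7=-4

3


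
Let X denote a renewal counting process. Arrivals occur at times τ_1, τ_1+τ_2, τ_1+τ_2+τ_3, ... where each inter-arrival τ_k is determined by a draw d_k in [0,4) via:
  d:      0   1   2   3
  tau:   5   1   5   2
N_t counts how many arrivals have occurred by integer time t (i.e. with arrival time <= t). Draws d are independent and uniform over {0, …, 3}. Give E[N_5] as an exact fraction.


1413/1024

Inter-arrival values over d=0..3: [5, 1, 5, 2]
Each d has probability 1/4, so the pmf of τ is: f(1) = 1/4, f(2) = 1/4, f(5) = 1/2
Renewal equation for m(n) = E[N_n]: condition on τ_1 = k (if k <= n, one arrival plus a fresh copy on the remaining n−k steps): m(n) = F(n) + Σ_{k<=n} f(k)·m(n−k), where F(n) = P(τ <= n) and m(0) = 0
m(1) = F(1) = 1/4
m(2) = F(2) + f(1)·m(1) = 1/2 + 1/4·1/4 = 9/16
m(3) = F(3) + f(1)·m(2) + f(2)·m(1) = 1/2 + 1/4·9/16 + 1/4·1/4 = 45/64
m(4) = F(4) + f(1)·m(3) + f(2)·m(2) = 1/2 + 1/4·45/64 + 1/4·9/16 = 209/256
m(5) = F(5) + f(1)·m(4) + f(2)·m(3) = 1 + 1/4·209/256 + 1/4·45/64 = 1413/1024
E[N_5] = m(5) = 1413/1024


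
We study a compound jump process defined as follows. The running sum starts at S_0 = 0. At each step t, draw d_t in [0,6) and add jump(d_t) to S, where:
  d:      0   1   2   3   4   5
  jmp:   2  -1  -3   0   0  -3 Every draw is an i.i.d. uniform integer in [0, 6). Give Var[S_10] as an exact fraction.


565/18

Outcome values over d=0..5: [2, -1, -3, 0, 0, -3]
Σy = -5, Σy² = 23, M = 6
μ = -5/6 = -5/6,  σ² = 23/6 − (-5/6)² = 113/36
Independent increments: Var[S_10] = 10·σ² = 10·(113/36) = 565/18


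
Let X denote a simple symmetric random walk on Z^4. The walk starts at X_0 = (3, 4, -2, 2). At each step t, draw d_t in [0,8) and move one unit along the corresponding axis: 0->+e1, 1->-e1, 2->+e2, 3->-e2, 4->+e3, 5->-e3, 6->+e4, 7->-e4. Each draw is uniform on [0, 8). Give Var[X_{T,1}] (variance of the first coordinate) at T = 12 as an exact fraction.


3

Outcome values over d=0..7: [1, -1, 0, 0, 0, 0, 0, 0]
Σy = 0, Σy² = 2, M = 8
μ = 0/8 = 0,  σ² = 2/8 − (0)² = 1/4
Independent increments: Var[X_12] = 12·σ² = 12·(1/4) = 3


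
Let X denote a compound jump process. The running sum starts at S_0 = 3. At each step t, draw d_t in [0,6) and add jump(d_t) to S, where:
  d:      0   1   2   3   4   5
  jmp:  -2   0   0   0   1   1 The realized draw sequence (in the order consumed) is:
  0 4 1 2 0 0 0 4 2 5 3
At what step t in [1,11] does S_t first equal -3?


t=0: S=3, d=0, jump=-2, S_1=1
t=1: S=1, d=4, jump=1, S_2=2
t=2: S=2, d=1, jump=0, S_3=2
t=3: S=2, d=2, jump=0, S_4=2
t=4: S=2, d=0, jump=-2, S_5=0
t=5: S=0, d=0, jump=-2, S_6=-2
t=6: S=-2, d=0, jump=-2, S_7=-4
t=7: S=-4, d=4, jump=1, S_8=-3
t=8: S=-3, d=2, jump=0, S_9=-3
t=9: S=-3, d=5, jump=1, S_10=-2
t=10: S=-2, d=3, jump=0, S_11=-2

8


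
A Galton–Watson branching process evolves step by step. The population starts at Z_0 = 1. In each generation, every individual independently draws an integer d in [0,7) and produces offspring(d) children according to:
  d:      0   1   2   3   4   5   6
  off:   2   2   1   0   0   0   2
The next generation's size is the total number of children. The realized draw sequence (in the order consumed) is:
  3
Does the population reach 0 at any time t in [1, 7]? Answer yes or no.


yes

gen 0: Z_0=1, draws=[3], offspring=[0], Z_1=0
gen 1: Z_1=0, draws=[], offspring=[], Z_2=0
gen 2: Z_2=0, draws=[], offspring=[], Z_3=0
gen 3: Z_3=0, draws=[], offspring=[], Z_4=0
gen 4: Z_4=0, draws=[], offspring=[], Z_5=0
gen 5: Z_5=0, draws=[], offspring=[], Z_6=0
gen 6: Z_6=0, draws=[], offspring=[], Z_7=0


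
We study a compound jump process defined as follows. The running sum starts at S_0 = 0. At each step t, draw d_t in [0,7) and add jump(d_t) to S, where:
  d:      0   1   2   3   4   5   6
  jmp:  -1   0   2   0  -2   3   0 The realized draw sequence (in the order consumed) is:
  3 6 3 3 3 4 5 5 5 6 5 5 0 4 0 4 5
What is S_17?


t=0: S=0, d=3, jump=0, S_1=0
t=1: S=0, d=6, jump=0, S_2=0
t=2: S=0, d=3, jump=0, S_3=0
t=3: S=0, d=3, jump=0, S_4=0
t=4: S=0, d=3, jump=0, S_5=0
t=5: S=0, d=4, jump=-2, S_6=-2
t=6: S=-2, d=5, jump=3, S_7=1
t=7: S=1, d=5, jump=3, S_8=4
t=8: S=4, d=5, jump=3, S_9=7
t=9: S=7, d=6, jump=0, S_10=7
t=10: S=7, d=5, jump=3, S_11=10
t=11: S=10, d=5, jump=3, S_12=13
t=12: S=13, d=0, jump=-1, S_13=12
t=13: S=12, d=4, jump=-2, S_14=10
t=14: S=10, d=0, jump=-1, S_15=9
t=15: S=9, d=4, jump=-2, S_16=7
t=16: S=7, d=5, jump=3, S_17=10

10


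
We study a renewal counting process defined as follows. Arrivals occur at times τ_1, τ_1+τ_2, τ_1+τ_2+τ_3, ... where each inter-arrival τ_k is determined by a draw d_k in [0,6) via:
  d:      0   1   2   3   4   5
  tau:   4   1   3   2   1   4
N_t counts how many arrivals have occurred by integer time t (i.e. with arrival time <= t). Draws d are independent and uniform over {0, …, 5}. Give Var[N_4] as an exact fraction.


50747/104976

Inter-arrival values over d=0..5: [4, 1, 3, 2, 1, 4]
Each d has probability 1/6, so the pmf of τ is: f(1) = 1/3, f(2) = 1/6, f(3) = 1/6, f(4) = 1/3
Let p_n(j) = P(N_n = j), with p_0 = [1]. Condition on τ_1: p_n(0) = P(τ > n), and for j >= 1, p_n(j) = Σ_{k<=n} f(k)·p_{n−k}(j−1)
p_1 = [2/3, 1/3]  (j = 0..1)
p_2 = [1/2, 7/18, 1/9]  (j = 0..2)
p_3 = [1/3, 4/9, 5/27, 1/27]  (j = 0..3)
p_4 = [0, 23/36, 29/108, 13/162, 1/81]  (j = 0..4)
E[N_4] = Σ j·p_4(j) = 475/324;  E[N_4²] = Σ j²·p_4(j) = 853/324
Var[N_4] = 853/324 − (475/324)² = 50747/104976


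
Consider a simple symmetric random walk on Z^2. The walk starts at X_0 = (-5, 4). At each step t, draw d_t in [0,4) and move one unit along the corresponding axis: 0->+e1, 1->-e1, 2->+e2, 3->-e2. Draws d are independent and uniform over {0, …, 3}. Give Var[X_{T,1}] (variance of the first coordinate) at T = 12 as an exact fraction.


6

Outcome values over d=0..3: [1, -1, 0, 0]
Σy = 0, Σy² = 2, M = 4
μ = 0/4 = 0,  σ² = 2/4 − (0)² = 1/2
Independent increments: Var[X_12] = 12·σ² = 12·(1/2) = 6


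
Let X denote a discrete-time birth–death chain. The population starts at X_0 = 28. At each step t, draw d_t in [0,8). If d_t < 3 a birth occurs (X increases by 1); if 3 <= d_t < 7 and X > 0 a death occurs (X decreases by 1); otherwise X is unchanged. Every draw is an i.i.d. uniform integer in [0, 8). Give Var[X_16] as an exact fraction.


55/4

X can drop by at most 1 per step and X_0 = 28 > T = 16, so X_t >= 28 − t >= 12 > 0 for every t <= 16: the floor at 0 (the 'and X > 0' condition) never binds. Hence X_16 = X_0 + Σ_{t<16} Y_t with i.i.d. increments Y_t = y(d_t) ∈ {+1, −1, 0}.
Outcome values over d=0..7: [1, 1, 1, -1, -1, -1, -1, 0]
Σy = -1, Σy² = 7, M = 8
μ = -1/8 = -1/8,  σ² = 7/8 − (-1/8)² = 55/64
Independent increments: Var[X_16] = 16·σ² = 16·(55/64) = 55/4


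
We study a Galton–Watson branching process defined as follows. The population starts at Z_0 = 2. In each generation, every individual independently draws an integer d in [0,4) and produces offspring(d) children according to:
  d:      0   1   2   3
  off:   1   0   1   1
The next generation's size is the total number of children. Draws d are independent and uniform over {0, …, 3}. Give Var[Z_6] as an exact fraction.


2454543/8388608

Outcome values over d=0..3: [1, 0, 1, 1]
Σy = 3, Σy² = 3, M = 4
μ = 3/4 = 3/4,  σ² = 3/4 − (3/4)² = 3/16
V_0 = 0, E_0 = 2
V_1 = 3/16·E_0 + (3/4)²·V_0 = 3/8;  E_1 = 3/2
V_2 = 3/16·E_1 + (3/4)²·V_1 = 63/128;  E_2 = 9/8
V_3 = 3/16·E_2 + (3/4)²·V_2 = 999/2048;  E_3 = 27/32
V_4 = 3/16·E_3 + (3/4)²·V_3 = 14175/32768;  E_4 = 81/128
V_5 = 3/16·E_4 + (3/4)²·V_4 = 189783/524288;  E_5 = 243/512
V_6 = 3/16·E_5 + (3/4)²·V_5 = 2454543/8388608;  E_6 = 729/2048


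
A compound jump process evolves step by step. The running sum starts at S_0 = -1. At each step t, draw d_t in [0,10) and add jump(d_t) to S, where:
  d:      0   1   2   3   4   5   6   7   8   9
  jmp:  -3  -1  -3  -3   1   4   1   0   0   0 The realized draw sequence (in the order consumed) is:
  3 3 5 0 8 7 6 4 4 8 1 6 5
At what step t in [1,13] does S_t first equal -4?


t=0: S=-1, d=3, jump=-3, S_1=-4
t=1: S=-4, d=3, jump=-3, S_2=-7
t=2: S=-7, d=5, jump=4, S_3=-3
t=3: S=-3, d=0, jump=-3, S_4=-6
t=4: S=-6, d=8, jump=0, S_5=-6
t=5: S=-6, d=7, jump=0, S_6=-6
t=6: S=-6, d=6, jump=1, S_7=-5
t=7: S=-5, d=4, jump=1, S_8=-4
t=8: S=-4, d=4, jump=1, S_9=-3
t=9: S=-3, d=8, jump=0, S_10=-3
t=10: S=-3, d=1, jump=-1, S_11=-4
t=11: S=-4, d=6, jump=1, S_12=-3
t=12: S=-3, d=5, jump=4, S_13=1

1


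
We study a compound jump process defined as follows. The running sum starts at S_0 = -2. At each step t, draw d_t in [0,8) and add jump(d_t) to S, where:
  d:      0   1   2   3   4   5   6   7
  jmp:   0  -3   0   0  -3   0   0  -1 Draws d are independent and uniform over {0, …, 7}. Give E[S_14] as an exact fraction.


-57/4

Outcome values over d=0..7: [0, -3, 0, 0, -3, 0, 0, -1]
Σy = -7, Σy² = 19, M = 8
μ = -7/8 = -7/8,  σ² = 19/8 − (-7/8)² = 103/64
E[S_14] = -2 + 14·(-7/8) = -57/4


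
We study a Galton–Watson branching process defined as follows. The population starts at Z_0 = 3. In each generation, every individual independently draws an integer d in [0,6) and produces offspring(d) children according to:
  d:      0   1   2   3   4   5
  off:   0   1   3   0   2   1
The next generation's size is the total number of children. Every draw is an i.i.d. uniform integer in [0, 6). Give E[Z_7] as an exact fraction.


823543/93312

Outcome values over d=0..5: [0, 1, 3, 0, 2, 1]
Σy = 7, Σy² = 15, M = 6
μ = 7/6 = 7/6,  σ² = 15/6 − (7/6)² = 41/36
E[Z_0] = 3
E[Z_1] = 7/6·E[Z_0] = 7/2
E[Z_2] = 7/6·E[Z_1] = 49/12
E[Z_3] = 7/6·E[Z_2] = 343/72
E[Z_4] = 7/6·E[Z_3] = 2401/432
E[Z_5] = 7/6·E[Z_4] = 16807/2592
E[Z_6] = 7/6·E[Z_5] = 117649/15552
E[Z_7] = 7/6·E[Z_6] = 823543/93312


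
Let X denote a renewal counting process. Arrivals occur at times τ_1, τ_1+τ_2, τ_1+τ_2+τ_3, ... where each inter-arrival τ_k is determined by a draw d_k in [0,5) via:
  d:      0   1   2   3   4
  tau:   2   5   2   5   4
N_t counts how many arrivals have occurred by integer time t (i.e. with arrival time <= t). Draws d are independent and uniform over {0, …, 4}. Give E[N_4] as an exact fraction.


19/25

Inter-arrival values over d=0..4: [2, 5, 2, 5, 4]
Each d has probability 1/5, so the pmf of τ is: f(2) = 2/5, f(4) = 1/5, f(5) = 2/5
Renewal equation for m(n) = E[N_n]: condition on τ_1 = k (if k <= n, one arrival plus a fresh copy on the remaining n−k steps): m(n) = F(n) + Σ_{k<=n} f(k)·m(n−k), where F(n) = P(τ <= n) and m(0) = 0
m(1) = F(1) = 0
m(2) = F(2) = 2/5
m(3) = F(3) = 2/5
m(4) = F(4) + f(2)·m(2) = 3/5 + 2/5·2/5 = 19/25
E[N_4] = m(4) = 19/25


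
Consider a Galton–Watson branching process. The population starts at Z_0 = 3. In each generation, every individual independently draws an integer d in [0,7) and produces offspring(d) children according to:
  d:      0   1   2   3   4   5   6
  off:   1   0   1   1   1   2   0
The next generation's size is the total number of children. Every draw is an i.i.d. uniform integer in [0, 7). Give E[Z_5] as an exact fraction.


Outcome values over d=0..6: [1, 0, 1, 1, 1, 2, 0]
Σy = 6, Σy² = 8, M = 7
μ = 6/7 = 6/7,  σ² = 8/7 − (6/7)² = 20/49
E[Z_0] = 3
E[Z_1] = 6/7·E[Z_0] = 18/7
E[Z_2] = 6/7·E[Z_1] = 108/49
E[Z_3] = 6/7·E[Z_2] = 648/343
E[Z_4] = 6/7·E[Z_3] = 3888/2401
E[Z_5] = 6/7·E[Z_4] = 23328/16807

23328/16807


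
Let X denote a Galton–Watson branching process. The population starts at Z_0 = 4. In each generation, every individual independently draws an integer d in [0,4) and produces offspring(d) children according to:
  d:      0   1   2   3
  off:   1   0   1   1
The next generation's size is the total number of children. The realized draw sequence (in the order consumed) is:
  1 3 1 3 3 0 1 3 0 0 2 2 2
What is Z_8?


gen 0: Z_0=4, draws=[1, 3, 1, 3], offspring=[0, 1, 0, 1], Z_1=2
gen 1: Z_1=2, draws=[3, 0], offspring=[1, 1], Z_2=2
gen 2: Z_2=2, draws=[1, 3], offspring=[0, 1], Z_3=1
gen 3: Z_3=1, draws=[0], offspring=[1], Z_4=1
gen 4: Z_4=1, draws=[0], offspring=[1], Z_5=1
gen 5: Z_5=1, draws=[2], offspring=[1], Z_6=1
gen 6: Z_6=1, draws=[2], offspring=[1], Z_7=1
gen 7: Z_7=1, draws=[2], offspring=[1], Z_8=1

1


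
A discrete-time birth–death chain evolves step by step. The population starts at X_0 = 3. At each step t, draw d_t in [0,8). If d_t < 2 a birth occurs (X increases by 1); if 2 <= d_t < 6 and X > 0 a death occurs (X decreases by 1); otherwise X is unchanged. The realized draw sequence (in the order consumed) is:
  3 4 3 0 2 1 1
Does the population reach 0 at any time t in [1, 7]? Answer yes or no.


t=0: X=3, d=3 → death, X_1=2
t=1: X=2, d=4 → death, X_2=1
t=2: X=1, d=3 → death, X_3=0
t=3: X=0, d=0 → birth, X_4=1
t=4: X=1, d=2 → death, X_5=0
t=5: X=0, d=1 → birth, X_6=1
t=6: X=1, d=1 → birth, X_7=2

yes


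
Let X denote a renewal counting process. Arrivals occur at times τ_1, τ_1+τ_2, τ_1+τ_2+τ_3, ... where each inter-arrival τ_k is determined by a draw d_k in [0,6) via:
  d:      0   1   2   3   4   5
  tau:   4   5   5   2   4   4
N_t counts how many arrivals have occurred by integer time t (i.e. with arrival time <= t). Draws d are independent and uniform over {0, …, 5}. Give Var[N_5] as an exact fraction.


Inter-arrival values over d=0..5: [4, 5, 5, 2, 4, 4]
Each d has probability 1/6, so the pmf of τ is: f(2) = 1/6, f(4) = 1/2, f(5) = 1/3
Let p_n(j) = P(N_n = j), with p_0 = [1]. Condition on τ_1: p_n(0) = P(τ > n), and for j >= 1, p_n(j) = Σ_{k<=n} f(k)·p_{n−k}(j−1)
p_1 = [1]  (j = 0)
p_2 = [5/6, 1/6]  (j = 0..1)
p_3 = [5/6, 1/6]  (j = 0..1)
p_4 = [1/3, 23/36, 1/36]  (j = 0..2)
p_5 = [0, 35/36, 1/36]  (j = 0..2)
E[N_5] = Σ j·p_5(j) = 37/36;  E[N_5²] = Σ j²·p_5(j) = 13/12
Var[N_5] = 13/12 − (37/36)² = 35/1296

35/1296


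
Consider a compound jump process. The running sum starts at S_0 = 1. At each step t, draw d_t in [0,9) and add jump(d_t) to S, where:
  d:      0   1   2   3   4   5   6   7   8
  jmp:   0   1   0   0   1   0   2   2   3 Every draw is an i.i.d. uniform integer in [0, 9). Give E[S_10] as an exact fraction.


Outcome values over d=0..8: [0, 1, 0, 0, 1, 0, 2, 2, 3]
Σy = 9, Σy² = 19, M = 9
μ = 9/9 = 1,  σ² = 19/9 − (1)² = 10/9
E[S_10] = 1 + 10·(1) = 11

11


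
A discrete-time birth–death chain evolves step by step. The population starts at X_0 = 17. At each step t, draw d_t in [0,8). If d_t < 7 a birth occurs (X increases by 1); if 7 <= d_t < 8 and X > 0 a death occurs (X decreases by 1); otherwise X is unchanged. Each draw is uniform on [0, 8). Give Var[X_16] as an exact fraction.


7

X can drop by at most 1 per step and X_0 = 17 > T = 16, so X_t >= 17 − t >= 1 > 0 for every t <= 16: the floor at 0 (the 'and X > 0' condition) never binds. Hence X_16 = X_0 + Σ_{t<16} Y_t with i.i.d. increments Y_t = y(d_t) ∈ {+1, −1, 0}.
Outcome values over d=0..7: [1, 1, 1, 1, 1, 1, 1, -1]
Σy = 6, Σy² = 8, M = 8
μ = 6/8 = 3/4,  σ² = 8/8 − (3/4)² = 7/16
Independent increments: Var[X_16] = 16·σ² = 16·(7/16) = 7


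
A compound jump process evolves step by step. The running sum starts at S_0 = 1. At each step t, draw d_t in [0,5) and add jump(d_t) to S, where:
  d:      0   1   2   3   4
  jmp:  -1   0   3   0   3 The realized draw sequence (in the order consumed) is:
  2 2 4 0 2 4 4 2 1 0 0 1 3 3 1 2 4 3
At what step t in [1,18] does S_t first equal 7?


2

t=0: S=1, d=2, jump=3, S_1=4
t=1: S=4, d=2, jump=3, S_2=7
t=2: S=7, d=4, jump=3, S_3=10
t=3: S=10, d=0, jump=-1, S_4=9
t=4: S=9, d=2, jump=3, S_5=12
t=5: S=12, d=4, jump=3, S_6=15
t=6: S=15, d=4, jump=3, S_7=18
t=7: S=18, d=2, jump=3, S_8=21
t=8: S=21, d=1, jump=0, S_9=21
t=9: S=21, d=0, jump=-1, S_10=20
t=10: S=20, d=0, jump=-1, S_11=19
t=11: S=19, d=1, jump=0, S_12=19
t=12: S=19, d=3, jump=0, S_13=19
t=13: S=19, d=3, jump=0, S_14=19
t=14: S=19, d=1, jump=0, S_15=19
t=15: S=19, d=2, jump=3, S_16=22
t=16: S=22, d=4, jump=3, S_17=25
t=17: S=25, d=3, jump=0, S_18=25


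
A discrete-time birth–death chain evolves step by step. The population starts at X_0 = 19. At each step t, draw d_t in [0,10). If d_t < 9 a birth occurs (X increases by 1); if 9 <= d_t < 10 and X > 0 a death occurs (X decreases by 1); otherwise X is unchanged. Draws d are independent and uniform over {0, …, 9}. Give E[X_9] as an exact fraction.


131/5

X can drop by at most 1 per step and X_0 = 19 > T = 9, so X_t >= 19 − t >= 10 > 0 for every t <= 9: the floor at 0 (the 'and X > 0' condition) never binds. Hence X_9 = X_0 + Σ_{t<9} Y_t with i.i.d. increments Y_t = y(d_t) ∈ {+1, −1, 0}.
Outcome values over d=0..9: [1, 1, 1, 1, 1, 1, 1, 1, 1, -1]
Σy = 8, Σy² = 10, M = 10
μ = 8/10 = 4/5,  σ² = 10/10 − (4/5)² = 9/25
E[X_9] = 19 + 9·(4/5) = 131/5


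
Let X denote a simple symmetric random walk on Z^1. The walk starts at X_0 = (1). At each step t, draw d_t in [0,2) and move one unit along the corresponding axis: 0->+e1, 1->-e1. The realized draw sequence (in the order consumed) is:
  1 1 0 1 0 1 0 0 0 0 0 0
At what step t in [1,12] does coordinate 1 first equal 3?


10

t=0: X=(1), d=1 → -e1, X_1=(0)
t=1: X=(0), d=1 → -e1, X_2=(-1)
t=2: X=(-1), d=0 → +e1, X_3=(0)
t=3: X=(0), d=1 → -e1, X_4=(-1)
t=4: X=(-1), d=0 → +e1, X_5=(0)
t=5: X=(0), d=1 → -e1, X_6=(-1)
t=6: X=(-1), d=0 → +e1, X_7=(0)
t=7: X=(0), d=0 → +e1, X_8=(1)
t=8: X=(1), d=0 → +e1, X_9=(2)
t=9: X=(2), d=0 → +e1, X_10=(3)
t=10: X=(3), d=0 → +e1, X_11=(4)
t=11: X=(4), d=0 → +e1, X_12=(5)


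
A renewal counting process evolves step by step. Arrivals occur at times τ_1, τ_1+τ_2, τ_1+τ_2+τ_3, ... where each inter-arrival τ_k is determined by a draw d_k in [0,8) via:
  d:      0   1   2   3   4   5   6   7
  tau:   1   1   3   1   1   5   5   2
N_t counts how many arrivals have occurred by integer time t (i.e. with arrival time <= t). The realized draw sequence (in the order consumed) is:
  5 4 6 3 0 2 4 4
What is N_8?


draw d_1=5: τ_1=5, arrival time A_1=5
draw d_2=4: τ_2=1, arrival time A_2=6
draw d_3=6: τ_3=5, arrival time A_3=11
draw d_4=3: τ_4=1, arrival time A_4=12
draw d_5=0: τ_5=1, arrival time A_5=13
draw d_6=2: τ_6=3, arrival time A_6=16
draw d_7=4: τ_7=1, arrival time A_7=17
draw d_8=4: τ_8=1, arrival time A_8=18
N_t over t=0..8: 0:0 1:0 2:0 3:0 4:0 5:1 6:2 7:2 8:2

2


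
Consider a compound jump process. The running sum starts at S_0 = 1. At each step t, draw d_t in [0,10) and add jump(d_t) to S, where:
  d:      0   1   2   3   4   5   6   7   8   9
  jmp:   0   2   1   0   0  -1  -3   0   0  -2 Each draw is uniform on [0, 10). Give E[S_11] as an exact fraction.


Outcome values over d=0..9: [0, 2, 1, 0, 0, -1, -3, 0, 0, -2]
Σy = -3, Σy² = 19, M = 10
μ = -3/10 = -3/10,  σ² = 19/10 − (-3/10)² = 181/100
E[S_11] = 1 + 11·(-3/10) = -23/10

-23/10


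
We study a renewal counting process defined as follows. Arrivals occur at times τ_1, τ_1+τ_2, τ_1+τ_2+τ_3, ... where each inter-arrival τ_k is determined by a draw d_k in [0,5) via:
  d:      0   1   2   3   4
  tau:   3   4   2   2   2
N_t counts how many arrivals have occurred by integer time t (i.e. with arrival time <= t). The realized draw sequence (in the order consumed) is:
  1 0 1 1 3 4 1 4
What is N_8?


draw d_1=1: τ_1=4, arrival time A_1=4
draw d_2=0: τ_2=3, arrival time A_2=7
draw d_3=1: τ_3=4, arrival time A_3=11
draw d_4=1: τ_4=4, arrival time A_4=15
draw d_5=3: τ_5=2, arrival time A_5=17
draw d_6=4: τ_6=2, arrival time A_6=19
draw d_7=1: τ_7=4, arrival time A_7=23
draw d_8=4: τ_8=2, arrival time A_8=25
N_t over t=0..8: 0:0 1:0 2:0 3:0 4:1 5:1 6:1 7:2 8:2

2


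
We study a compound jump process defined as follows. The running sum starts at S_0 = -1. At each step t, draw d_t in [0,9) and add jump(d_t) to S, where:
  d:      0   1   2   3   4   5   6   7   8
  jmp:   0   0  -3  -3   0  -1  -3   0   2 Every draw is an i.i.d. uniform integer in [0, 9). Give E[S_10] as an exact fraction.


-89/9

Outcome values over d=0..8: [0, 0, -3, -3, 0, -1, -3, 0, 2]
Σy = -8, Σy² = 32, M = 9
μ = -8/9 = -8/9,  σ² = 32/9 − (-8/9)² = 224/81
E[S_10] = -1 + 10·(-8/9) = -89/9


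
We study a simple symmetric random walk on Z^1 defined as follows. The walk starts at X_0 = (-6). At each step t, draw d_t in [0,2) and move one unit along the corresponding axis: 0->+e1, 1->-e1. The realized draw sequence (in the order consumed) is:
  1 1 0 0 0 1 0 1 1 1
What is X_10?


t=0: X=(-6), d=1 → -e1, X_1=(-7)
t=1: X=(-7), d=1 → -e1, X_2=(-8)
t=2: X=(-8), d=0 → +e1, X_3=(-7)
t=3: X=(-7), d=0 → +e1, X_4=(-6)
t=4: X=(-6), d=0 → +e1, X_5=(-5)
t=5: X=(-5), d=1 → -e1, X_6=(-6)
t=6: X=(-6), d=0 → +e1, X_7=(-5)
t=7: X=(-5), d=1 → -e1, X_8=(-6)
t=8: X=(-6), d=1 → -e1, X_9=(-7)
t=9: X=(-7), d=1 → -e1, X_10=(-8)

(-8)


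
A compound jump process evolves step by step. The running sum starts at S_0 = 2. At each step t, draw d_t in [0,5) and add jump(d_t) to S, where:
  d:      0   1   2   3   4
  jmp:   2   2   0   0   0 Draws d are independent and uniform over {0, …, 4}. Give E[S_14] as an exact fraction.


66/5

Outcome values over d=0..4: [2, 2, 0, 0, 0]
Σy = 4, Σy² = 8, M = 5
μ = 4/5 = 4/5,  σ² = 8/5 − (4/5)² = 24/25
E[S_14] = 2 + 14·(4/5) = 66/5


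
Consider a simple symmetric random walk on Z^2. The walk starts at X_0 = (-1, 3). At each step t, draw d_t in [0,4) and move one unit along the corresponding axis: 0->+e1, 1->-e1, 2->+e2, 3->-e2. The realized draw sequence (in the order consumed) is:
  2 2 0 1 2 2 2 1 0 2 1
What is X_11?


t=0: X=(-1, 3), d=2 → +e2, X_1=(-1, 4)
t=1: X=(-1, 4), d=2 → +e2, X_2=(-1, 5)
t=2: X=(-1, 5), d=0 → +e1, X_3=(0, 5)
t=3: X=(0, 5), d=1 → -e1, X_4=(-1, 5)
t=4: X=(-1, 5), d=2 → +e2, X_5=(-1, 6)
t=5: X=(-1, 6), d=2 → +e2, X_6=(-1, 7)
t=6: X=(-1, 7), d=2 → +e2, X_7=(-1, 8)
t=7: X=(-1, 8), d=1 → -e1, X_8=(-2, 8)
t=8: X=(-2, 8), d=0 → +e1, X_9=(-1, 8)
t=9: X=(-1, 8), d=2 → +e2, X_10=(-1, 9)
t=10: X=(-1, 9), d=1 → -e1, X_11=(-2, 9)

(-2, 9)


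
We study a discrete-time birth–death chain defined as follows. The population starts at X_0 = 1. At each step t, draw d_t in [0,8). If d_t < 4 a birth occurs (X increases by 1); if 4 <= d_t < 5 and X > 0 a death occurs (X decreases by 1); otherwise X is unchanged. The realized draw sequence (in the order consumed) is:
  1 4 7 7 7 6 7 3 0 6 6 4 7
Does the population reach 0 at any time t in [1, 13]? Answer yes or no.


no

t=0: X=1, d=1 → birth, X_1=2
t=1: X=2, d=4 → death, X_2=1
t=2: X=1, d=7 → hold, X_3=1
t=3: X=1, d=7 → hold, X_4=1
t=4: X=1, d=7 → hold, X_5=1
t=5: X=1, d=6 → hold, X_6=1
t=6: X=1, d=7 → hold, X_7=1
t=7: X=1, d=3 → birth, X_8=2
t=8: X=2, d=0 → birth, X_9=3
t=9: X=3, d=6 → hold, X_10=3
t=10: X=3, d=6 → hold, X_11=3
t=11: X=3, d=4 → death, X_12=2
t=12: X=2, d=7 → hold, X_13=2


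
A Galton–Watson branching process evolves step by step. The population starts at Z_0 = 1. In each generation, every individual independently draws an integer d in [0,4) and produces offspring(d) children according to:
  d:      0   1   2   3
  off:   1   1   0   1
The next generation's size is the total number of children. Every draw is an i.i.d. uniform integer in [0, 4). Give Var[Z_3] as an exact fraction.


Outcome values over d=0..3: [1, 1, 0, 1]
Σy = 3, Σy² = 3, M = 4
μ = 3/4 = 3/4,  σ² = 3/4 − (3/4)² = 3/16
V_0 = 0, E_0 = 1
V_1 = 3/16·E_0 + (3/4)²·V_0 = 3/16;  E_1 = 3/4
V_2 = 3/16·E_1 + (3/4)²·V_1 = 63/256;  E_2 = 9/16
V_3 = 3/16·E_2 + (3/4)²·V_2 = 999/4096;  E_3 = 27/64

999/4096


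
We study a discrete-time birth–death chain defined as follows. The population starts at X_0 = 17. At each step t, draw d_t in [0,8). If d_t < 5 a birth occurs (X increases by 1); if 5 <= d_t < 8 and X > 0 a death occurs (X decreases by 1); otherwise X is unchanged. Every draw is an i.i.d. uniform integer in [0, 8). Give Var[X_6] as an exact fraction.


X can drop by at most 1 per step and X_0 = 17 > T = 6, so X_t >= 17 − t >= 11 > 0 for every t <= 6: the floor at 0 (the 'and X > 0' condition) never binds. Hence X_6 = X_0 + Σ_{t<6} Y_t with i.i.d. increments Y_t = y(d_t) ∈ {+1, −1, 0}.
Outcome values over d=0..7: [1, 1, 1, 1, 1, -1, -1, -1]
Σy = 2, Σy² = 8, M = 8
μ = 2/8 = 1/4,  σ² = 8/8 − (1/4)² = 15/16
Independent increments: Var[X_6] = 6·σ² = 6·(15/16) = 45/8

45/8


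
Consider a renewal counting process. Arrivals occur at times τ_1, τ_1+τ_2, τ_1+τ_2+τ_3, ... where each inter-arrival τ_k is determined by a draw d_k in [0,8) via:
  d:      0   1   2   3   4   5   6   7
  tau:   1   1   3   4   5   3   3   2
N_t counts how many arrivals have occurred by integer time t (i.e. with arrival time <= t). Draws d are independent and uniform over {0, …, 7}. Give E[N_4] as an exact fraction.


Inter-arrival values over d=0..7: [1, 1, 3, 4, 5, 3, 3, 2]
Each d has probability 1/8, so the pmf of τ is: f(1) = 1/4, f(2) = 1/8, f(3) = 3/8, f(4) = 1/8, f(5) = 1/8
Renewal equation for m(n) = E[N_n]: condition on τ_1 = k (if k <= n, one arrival plus a fresh copy on the remaining n−k steps): m(n) = F(n) + Σ_{k<=n} f(k)·m(n−k), where F(n) = P(τ <= n) and m(0) = 0
m(1) = F(1) = 1/4
m(2) = F(2) + f(1)·m(1) = 3/8 + 1/4·1/4 = 7/16
m(3) = F(3) + f(1)·m(2) + f(2)·m(1) = 3/4 + 1/4·7/16 + 1/8·1/4 = 57/64
m(4) = F(4) + f(1)·m(3) + f(2)·m(2) + f(3)·m(1) = 7/8 + 1/4·57/64 + 1/8·7/16 + 3/8·1/4 = 319/256
E[N_4] = m(4) = 319/256

319/256


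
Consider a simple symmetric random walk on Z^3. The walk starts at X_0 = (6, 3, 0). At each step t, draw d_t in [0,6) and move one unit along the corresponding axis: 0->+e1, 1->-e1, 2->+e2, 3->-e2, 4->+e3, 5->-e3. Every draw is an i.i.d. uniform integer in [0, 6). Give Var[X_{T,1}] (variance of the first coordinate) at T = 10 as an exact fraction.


Outcome values over d=0..5: [1, -1, 0, 0, 0, 0]
Σy = 0, Σy² = 2, M = 6
μ = 0/6 = 0,  σ² = 2/6 − (0)² = 1/3
Independent increments: Var[X_10] = 10·σ² = 10·(1/3) = 10/3

10/3


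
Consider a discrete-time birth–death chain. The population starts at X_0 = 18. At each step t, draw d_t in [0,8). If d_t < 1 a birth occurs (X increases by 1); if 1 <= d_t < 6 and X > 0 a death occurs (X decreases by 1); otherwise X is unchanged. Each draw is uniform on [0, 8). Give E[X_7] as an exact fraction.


29/2

X can drop by at most 1 per step and X_0 = 18 > T = 7, so X_t >= 18 − t >= 11 > 0 for every t <= 7: the floor at 0 (the 'and X > 0' condition) never binds. Hence X_7 = X_0 + Σ_{t<7} Y_t with i.i.d. increments Y_t = y(d_t) ∈ {+1, −1, 0}.
Outcome values over d=0..7: [1, -1, -1, -1, -1, -1, 0, 0]
Σy = -4, Σy² = 6, M = 8
μ = -4/8 = -1/2,  σ² = 6/8 − (-1/2)² = 1/2
E[X_7] = 18 + 7·(-1/2) = 29/2


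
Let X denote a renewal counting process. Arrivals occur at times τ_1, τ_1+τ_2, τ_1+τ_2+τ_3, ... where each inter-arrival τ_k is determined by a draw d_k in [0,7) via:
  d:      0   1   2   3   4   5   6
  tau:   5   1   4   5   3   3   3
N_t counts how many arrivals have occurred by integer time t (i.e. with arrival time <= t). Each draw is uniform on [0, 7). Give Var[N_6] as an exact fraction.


Inter-arrival values over d=0..6: [5, 1, 4, 5, 3, 3, 3]
Each d has probability 1/7, so the pmf of τ is: f(1) = 1/7, f(3) = 3/7, f(4) = 1/7, f(5) = 2/7
Let p_n(j) = P(N_n = j), with p_0 = [1]. Condition on τ_1: p_n(0) = P(τ > n), and for j >= 1, p_n(j) = Σ_{k<=n} f(k)·p_{n−k}(j−1)
p_1 = [6/7, 1/7]  (j = 0..1)
p_2 = [6/7, 6/49, 1/49]  (j = 0..2)
p_3 = [3/7, 27/49, 6/343, 1/343]  (j = 0..3)
p_4 = [2/7, 4/7, 48/343, 6/2401, 1/2401]  (j = 0..4)
p_5 = [0, 40/49, 53/343, 69/2401, 6/16807, 1/16807]  (j = 0..5)
p_6 = [0, 27/49, 141/343, 78/2401, 90/16807, 6/117649, 1/117649]  (j = 0..6)
E[N_6] = Σ j·p_6(j) = 175575/117649;  E[N_6²] = Σ j²·p_6(j) = 302943/117649
Var[N_6] = 302943/117649 − (175575/117649)² = 4814360382/13841287201

4814360382/13841287201


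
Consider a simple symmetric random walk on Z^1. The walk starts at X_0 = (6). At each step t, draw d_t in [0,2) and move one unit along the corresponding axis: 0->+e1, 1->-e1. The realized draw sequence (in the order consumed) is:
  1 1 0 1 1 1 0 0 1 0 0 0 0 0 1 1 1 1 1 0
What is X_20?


t=0: X=(6), d=1 → -e1, X_1=(5)
t=1: X=(5), d=1 → -e1, X_2=(4)
t=2: X=(4), d=0 → +e1, X_3=(5)
t=3: X=(5), d=1 → -e1, X_4=(4)
t=4: X=(4), d=1 → -e1, X_5=(3)
t=5: X=(3), d=1 → -e1, X_6=(2)
t=6: X=(2), d=0 → +e1, X_7=(3)
t=7: X=(3), d=0 → +e1, X_8=(4)
t=8: X=(4), d=1 → -e1, X_9=(3)
t=9: X=(3), d=0 → +e1, X_10=(4)
t=10: X=(4), d=0 → +e1, X_11=(5)
t=11: X=(5), d=0 → +e1, X_12=(6)
t=12: X=(6), d=0 → +e1, X_13=(7)
t=13: X=(7), d=0 → +e1, X_14=(8)
t=14: X=(8), d=1 → -e1, X_15=(7)
t=15: X=(7), d=1 → -e1, X_16=(6)
t=16: X=(6), d=1 → -e1, X_17=(5)
t=17: X=(5), d=1 → -e1, X_18=(4)
t=18: X=(4), d=1 → -e1, X_19=(3)
t=19: X=(3), d=0 → +e1, X_20=(4)

(4)


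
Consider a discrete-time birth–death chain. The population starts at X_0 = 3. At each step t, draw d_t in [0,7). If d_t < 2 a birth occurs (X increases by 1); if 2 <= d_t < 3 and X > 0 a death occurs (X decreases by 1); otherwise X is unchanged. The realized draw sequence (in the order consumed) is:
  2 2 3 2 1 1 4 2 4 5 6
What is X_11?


1

t=0: X=3, d=2 → death, X_1=2
t=1: X=2, d=2 → death, X_2=1
t=2: X=1, d=3 → hold, X_3=1
t=3: X=1, d=2 → death, X_4=0
t=4: X=0, d=1 → birth, X_5=1
t=5: X=1, d=1 → birth, X_6=2
t=6: X=2, d=4 → hold, X_7=2
t=7: X=2, d=2 → death, X_8=1
t=8: X=1, d=4 → hold, X_9=1
t=9: X=1, d=5 → hold, X_10=1
t=10: X=1, d=6 → hold, X_11=1


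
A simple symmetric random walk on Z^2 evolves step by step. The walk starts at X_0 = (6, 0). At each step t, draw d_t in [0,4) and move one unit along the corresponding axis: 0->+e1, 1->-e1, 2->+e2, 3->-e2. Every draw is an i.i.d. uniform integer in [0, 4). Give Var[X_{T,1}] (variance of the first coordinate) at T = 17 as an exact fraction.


17/2

Outcome values over d=0..3: [1, -1, 0, 0]
Σy = 0, Σy² = 2, M = 4
μ = 0/4 = 0,  σ² = 2/4 − (0)² = 1/2
Independent increments: Var[X_17] = 17·σ² = 17·(1/2) = 17/2


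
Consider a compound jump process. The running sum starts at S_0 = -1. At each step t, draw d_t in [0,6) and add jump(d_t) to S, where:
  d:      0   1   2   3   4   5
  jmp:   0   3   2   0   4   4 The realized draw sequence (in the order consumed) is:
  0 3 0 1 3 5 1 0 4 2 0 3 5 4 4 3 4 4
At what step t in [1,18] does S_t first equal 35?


t=0: S=-1, d=0, jump=0, S_1=-1
t=1: S=-1, d=3, jump=0, S_2=-1
t=2: S=-1, d=0, jump=0, S_3=-1
t=3: S=-1, d=1, jump=3, S_4=2
t=4: S=2, d=3, jump=0, S_5=2
t=5: S=2, d=5, jump=4, S_6=6
t=6: S=6, d=1, jump=3, S_7=9
t=7: S=9, d=0, jump=0, S_8=9
t=8: S=9, d=4, jump=4, S_9=13
t=9: S=13, d=2, jump=2, S_10=15
t=10: S=15, d=0, jump=0, S_11=15
t=11: S=15, d=3, jump=0, S_12=15
t=12: S=15, d=5, jump=4, S_13=19
t=13: S=19, d=4, jump=4, S_14=23
t=14: S=23, d=4, jump=4, S_15=27
t=15: S=27, d=3, jump=0, S_16=27
t=16: S=27, d=4, jump=4, S_17=31
t=17: S=31, d=4, jump=4, S_18=35

18


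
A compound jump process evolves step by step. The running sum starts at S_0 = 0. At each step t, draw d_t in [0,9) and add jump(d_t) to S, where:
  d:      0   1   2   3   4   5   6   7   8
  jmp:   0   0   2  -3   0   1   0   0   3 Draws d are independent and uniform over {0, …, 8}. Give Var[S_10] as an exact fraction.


Outcome values over d=0..8: [0, 0, 2, -3, 0, 1, 0, 0, 3]
Σy = 3, Σy² = 23, M = 9
μ = 3/9 = 1/3,  σ² = 23/9 − (1/3)² = 22/9
Independent increments: Var[S_10] = 10·σ² = 10·(22/9) = 220/9

220/9


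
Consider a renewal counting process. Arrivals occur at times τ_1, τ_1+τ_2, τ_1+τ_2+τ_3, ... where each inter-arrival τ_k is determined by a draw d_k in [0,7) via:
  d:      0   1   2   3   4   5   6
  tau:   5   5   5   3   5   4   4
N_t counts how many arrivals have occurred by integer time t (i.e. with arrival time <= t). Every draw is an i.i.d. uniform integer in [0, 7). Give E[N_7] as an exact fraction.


54/49

Inter-arrival values over d=0..6: [5, 5, 5, 3, 5, 4, 4]
Each d has probability 1/7, so the pmf of τ is: f(3) = 1/7, f(4) = 2/7, f(5) = 4/7
Renewal equation for m(n) = E[N_n]: condition on τ_1 = k (if k <= n, one arrival plus a fresh copy on the remaining n−k steps): m(n) = F(n) + Σ_{k<=n} f(k)·m(n−k), where F(n) = P(τ <= n) and m(0) = 0
m(1) = F(1) = 0
m(2) = F(2) = 0
m(3) = F(3) = 1/7
m(4) = F(4) = 3/7
m(5) = F(5) = 1
m(6) = F(6) + f(3)·m(3) = 1 + 1/7·1/7 = 50/49
m(7) = F(7) + f(3)·m(4) + f(4)·m(3) = 1 + 1/7·3/7 + 2/7·1/7 = 54/49
E[N_7] = m(7) = 54/49
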